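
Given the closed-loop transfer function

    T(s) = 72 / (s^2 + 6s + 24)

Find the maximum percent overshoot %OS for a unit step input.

%OS ≈ 8.77%

Comparing s^2 + 6s + 24 to s^2 + 2ζωₙs + ωₙ²: ωₙ = √24 ≈ 4.899 rad/s and ζ = 6/(2·√24) ≈ 0.6124.
%OS = 100·exp(−πζ/√(1−ζ²)) = 100·exp(−π·0.6124/√(1−0.6124²)) ≈ 8.77%.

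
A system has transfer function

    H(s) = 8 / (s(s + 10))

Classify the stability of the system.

The poles can be read from the denominator factors: s = 0, -10.
Since the simple pole(s) at s = 0 lie on the jω-axis with none in the right half-plane, the system is marginally stable.

marginally stable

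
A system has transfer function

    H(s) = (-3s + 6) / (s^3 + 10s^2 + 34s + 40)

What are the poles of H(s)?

The poles are the roots of the denominator s^3 + 10s^2 + 34s + 40 = 0.
Trying s = -4: the polynomial evaluates to 0, so (s + 4) is a factor.
Dividing out leaves s^2 + 6s + 10 = 0.
The quadratic formula then gives s = -3 ± 1j.

s = -4, -3 + j, -3 - j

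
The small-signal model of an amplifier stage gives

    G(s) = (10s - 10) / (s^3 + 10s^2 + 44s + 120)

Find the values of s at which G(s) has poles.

s = -2 + 4j, -2 - 4j, -6

The poles are the roots of the denominator s^3 + 10s^2 + 44s + 120 = 0.
Trying s = -6: the polynomial evaluates to 0, so (s + 6) is a factor.
Dividing out leaves s^2 + 4s + 20 = 0.
The quadratic formula then gives s = -2 ± 4j.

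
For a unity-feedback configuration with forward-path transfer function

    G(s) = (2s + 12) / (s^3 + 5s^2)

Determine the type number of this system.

Factor s from the denominator: s^3 + 5s^2 = s^2·(s + 5).
There are 2 poles at the origin, so the system is Type 2.

Type 2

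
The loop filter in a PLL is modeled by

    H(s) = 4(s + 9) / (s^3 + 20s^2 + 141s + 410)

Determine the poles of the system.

s = -5 + 4j, -5 - 4j, -10

The poles are the roots of the denominator s^3 + 20s^2 + 141s + 410 = 0.
Trying s = -10: the polynomial evaluates to 0, so (s + 10) is a factor.
Dividing out leaves s^2 + 10s + 41 = 0.
The quadratic formula then gives s = -5 ± 4j.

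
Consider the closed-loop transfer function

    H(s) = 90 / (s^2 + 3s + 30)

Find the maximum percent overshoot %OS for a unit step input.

Comparing s^2 + 3s + 30 to s^2 + 2ζωₙs + ωₙ²: ωₙ = √30 ≈ 5.477 rad/s and ζ = 3/(2·√30) ≈ 0.2739.
%OS = 100·exp(−πζ/√(1−ζ²)) = 100·exp(−π·0.2739/√(1−0.2739²)) ≈ 40.9%.

%OS ≈ 40.9%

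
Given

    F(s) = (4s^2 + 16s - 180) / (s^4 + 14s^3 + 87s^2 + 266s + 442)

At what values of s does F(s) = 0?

Set the numerator to zero: 4s^2 + 16s - 180 = 0, i.e. 4·(s^2 + 4s - 45) = 0.
Factoring: (s - 5)(s + 9) = 0.

s = 5, -9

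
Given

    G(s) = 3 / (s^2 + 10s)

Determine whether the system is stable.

The denominator s^2 + 10s factors as s(s + 10), giving poles at s = 0, -10.
Since the simple pole(s) at s = 0 lie on the jω-axis with none in the right half-plane, the system is marginally stable.

marginally stable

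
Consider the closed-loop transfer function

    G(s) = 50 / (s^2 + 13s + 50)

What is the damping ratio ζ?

ζ ≈ 0.9192

Compare the denominator to the standard form s^2 + 2ζωₙs + ωₙ².
ωₙ² = 50, so ωₙ = √50 ≈ 7.071 rad/s.
2ζωₙ = 13, so ζ = 13/(2·√50) ≈ 0.9192.
With ζ = 0.9192 the response is underdamped.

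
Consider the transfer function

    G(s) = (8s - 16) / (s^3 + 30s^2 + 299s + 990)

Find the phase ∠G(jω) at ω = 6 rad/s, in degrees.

At s = j6: numerator = -16 + j48, denominator = -90 + j1578.
∠G = ∠num − ∠den = 108.43° − (93.264°) = 15.17°.

∠G(j6) ≈ 15.17°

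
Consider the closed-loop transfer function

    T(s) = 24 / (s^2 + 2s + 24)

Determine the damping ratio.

Compare the denominator to the standard form s^2 + 2ζωₙs + ωₙ².
ωₙ² = 24, so ωₙ = √24 ≈ 4.899 rad/s.
2ζωₙ = 2, so ζ = 2/(2·√24) ≈ 0.2041.

ζ ≈ 0.2041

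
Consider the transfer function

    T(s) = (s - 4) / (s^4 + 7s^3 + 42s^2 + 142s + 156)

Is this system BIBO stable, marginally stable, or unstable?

The denominator s^4 + 7s^3 + 42s^2 + 142s + 156 factors as (s + 3)(s + 2)(s^2 + 2s + 26), giving poles at s = -3, -2, -1 + 5j, -1 - 5j.
Since all poles lie strictly in the left half-plane, the system is stable.

stable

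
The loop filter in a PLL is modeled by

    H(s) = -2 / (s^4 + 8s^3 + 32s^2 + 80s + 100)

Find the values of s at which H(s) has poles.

s = -3 + j, -3 - j, -1 + 3j, -1 - 3j

The poles are the roots of the denominator s^4 + 8s^3 + 32s^2 + 80s + 100 = 0.
No real roots exist; factor into two real quadratics: (s^2 + 6s + 10)(s^2 + 2s + 10) = 0.
Each quadratic gives a conjugate pair via the quadratic formula.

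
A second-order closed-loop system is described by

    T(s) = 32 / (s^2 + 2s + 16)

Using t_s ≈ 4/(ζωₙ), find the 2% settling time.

t_s ≈ 4 s

Comparing s^2 + 2s + 16 to s^2 + 2ζωₙs + ωₙ²: ωₙ = 4 rad/s and ζ = 2/(2·4) = 0.25.
ζωₙ = 2/2 = 1, so t_s ≈ 4/(ζωₙ) = 4/1 = 4 s.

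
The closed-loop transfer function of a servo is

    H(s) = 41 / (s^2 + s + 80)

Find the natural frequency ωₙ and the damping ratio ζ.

ωₙ ≈ 8.944 rad/s, ζ ≈ 0.05590

Compare the denominator to the standard form s^2 + 2ζωₙs + ωₙ².
ωₙ² = 80, so ωₙ = √80 ≈ 8.944 rad/s.
2ζωₙ = 1, so ζ = 1/(2·√80) ≈ 0.05590.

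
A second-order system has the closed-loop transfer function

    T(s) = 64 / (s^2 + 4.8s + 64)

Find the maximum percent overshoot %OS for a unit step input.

Comparing s^2 + 4.8s + 64 to s^2 + 2ζωₙs + ωₙ²: ωₙ = 8 rad/s and ζ = 4.8/(2·8) = 0.3.
%OS = 100·exp(−πζ/√(1−ζ²)) = 100·exp(−π·0.3/√(1−0.3²)) ≈ 37.2%.

%OS ≈ 37.2%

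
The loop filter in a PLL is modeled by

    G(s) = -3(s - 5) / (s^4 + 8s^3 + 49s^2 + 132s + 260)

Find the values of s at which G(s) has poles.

The poles are the roots of the denominator s^4 + 8s^3 + 49s^2 + 132s + 260 = 0.
No real roots exist; factor into two real quadratics: (s^2 + 4s + 13)(s^2 + 4s + 20) = 0.
Each quadratic gives a conjugate pair via the quadratic formula.

s = -2 ± 3j, -2 ± 4j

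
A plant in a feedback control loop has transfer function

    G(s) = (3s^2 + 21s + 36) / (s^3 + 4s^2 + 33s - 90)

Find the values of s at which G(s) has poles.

The poles are the roots of the denominator s^3 + 4s^2 + 33s - 90 = 0.
Trying s = 2: the polynomial evaluates to 0, so (s - 2) is a factor.
Dividing out leaves s^2 + 6s + 45 = 0.
The quadratic formula then gives s = -3 ± 6j.

s = -3 ± 6j, 2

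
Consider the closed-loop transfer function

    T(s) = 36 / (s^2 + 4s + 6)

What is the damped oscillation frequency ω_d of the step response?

Comparing s^2 + 4s + 6 to s^2 + 2ζωₙs + ωₙ²: ωₙ = √6 ≈ 2.449 rad/s and ζ = 4/(2·√6) ≈ 0.8165.
ζωₙ = 4/2 = 2, so ω_d = ωₙ√(1−ζ²) = √(ωₙ² − (ζωₙ)²) = √(6 − 2²) = √2 ≈ 1.414 rad/s.

ω_d ≈ 1.414 rad/s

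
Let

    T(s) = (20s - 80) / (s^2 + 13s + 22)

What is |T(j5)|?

|T(j5)| ≈ 1.968

Substitute s = j5: numerator = -80 + j100, denominator = -3 + j65.
|T(j5)| = |-80 + j100| / |-3 + j65| = 128.06 / 65.069 ≈ 1.968.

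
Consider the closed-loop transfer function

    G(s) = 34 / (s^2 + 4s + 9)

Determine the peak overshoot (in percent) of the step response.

%OS ≈ 6.02%

Comparing s^2 + 4s + 9 to s^2 + 2ζωₙs + ωₙ²: ωₙ = 3 rad/s and ζ = 4/(2·3) ≈ 0.6667.
%OS = 100·exp(−πζ/√(1−ζ²)) = 100·exp(−π·0.6667/√(1−0.6667²)) ≈ 6.02%.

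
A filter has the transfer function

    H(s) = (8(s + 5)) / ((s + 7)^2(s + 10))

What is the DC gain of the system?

At s = 0 each factor (s + a) contributes a and each (s^2 + bs + c) contributes c.
H(0) = 8·(5) / ((7) · (10) · (7)) = 40/490 = 4/49.

H(0) = 4/49 ≈ 0.08163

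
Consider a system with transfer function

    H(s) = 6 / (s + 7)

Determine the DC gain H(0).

At s = 0 each factor (s + a) contributes a and each (s^2 + bs + c) contributes c.
H(0) = 6·1 / ((7)) = 6/7 = 6/7.

H(0) = 6/7 ≈ 0.8571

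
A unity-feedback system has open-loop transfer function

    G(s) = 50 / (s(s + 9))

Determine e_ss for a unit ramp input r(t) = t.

e_ss = 0.1800

G(s) has one pole at the origin.
This is a Type 1 system. Kv = lim_{s→0} s·G(s) = 50/9.
e_ss = 1/Kv = 1/(50/9) = 9/50 ≈ 0.1800.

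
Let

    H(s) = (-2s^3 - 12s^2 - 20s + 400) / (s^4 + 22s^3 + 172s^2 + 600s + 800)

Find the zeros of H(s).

Set the numerator to zero: -2s^3 - 12s^2 - 20s + 400 = 0, i.e. -2·(s^3 + 6s^2 + 10s - 200) = 0.
Factoring: (s^2 + 10s + 50)(s - 4) = 0.

s = -5 ± 5j, 4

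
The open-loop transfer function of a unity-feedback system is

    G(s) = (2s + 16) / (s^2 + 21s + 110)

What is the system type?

The denominator has no factor of s at the origin — no free integrator — so this is a Type 0 system.

Type 0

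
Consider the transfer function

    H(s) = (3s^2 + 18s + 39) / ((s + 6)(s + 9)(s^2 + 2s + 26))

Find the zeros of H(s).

s = -3 ± 2j

Set the numerator to zero: 3s^2 + 18s + 39 = 0, i.e. 3·(s^2 + 6s + 13) = 0.
Factoring: (s^2 + 6s + 13) = 0.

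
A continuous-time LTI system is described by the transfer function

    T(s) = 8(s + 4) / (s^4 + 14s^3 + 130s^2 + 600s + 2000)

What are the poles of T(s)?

The poles are the roots of the denominator s^4 + 14s^3 + 130s^2 + 600s + 2000 = 0.
No real roots exist; factor into two real quadratics: (s^2 + 4s + 40)(s^2 + 10s + 50) = 0.
Each quadratic gives a conjugate pair via the quadratic formula.

s = -2 ± 6j, -5 ± 5j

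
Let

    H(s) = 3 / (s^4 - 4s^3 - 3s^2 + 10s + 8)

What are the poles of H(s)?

The poles are the roots of the denominator s^4 - 4s^3 - 3s^2 + 10s + 8 = 0.
Trying s = -1: the polynomial evaluates to 0, so (s + 1) is a factor.
Dividing out leaves s^3 - 5s^2 + 2s + 8 = 0.
This factors further as (s - 4)(s + 1)(s - 2) = 0.

s = -1, 4, -1, 2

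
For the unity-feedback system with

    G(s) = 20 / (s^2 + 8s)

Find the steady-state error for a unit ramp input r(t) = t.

G(s) has one pole at the origin.
This is a Type 1 system. Kv = lim_{s→0} s·G(s) = 20/8 = 5/2.
e_ss = 1/Kv = 1/(5/2) = 2/5 ≈ 0.4000.

e_ss = 0.4000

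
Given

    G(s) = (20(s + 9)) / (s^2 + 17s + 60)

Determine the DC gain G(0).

Set s = 0: G(0) = (180) / (60) = 3.

G(0) = 3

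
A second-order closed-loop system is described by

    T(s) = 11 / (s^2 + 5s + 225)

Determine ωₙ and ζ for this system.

ωₙ = 15 rad/s, ζ ≈ 0.1667

Compare the denominator to the standard form s^2 + 2ζωₙs + ωₙ².
ωₙ² = 225, so ωₙ = 15 rad/s.
2ζωₙ = 5, so ζ = 5/(2·15) ≈ 0.1667.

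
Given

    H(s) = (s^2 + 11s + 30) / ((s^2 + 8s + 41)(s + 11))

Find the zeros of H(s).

s = -6, -5

Set the numerator to zero: s^2 + 11s + 30 = 0.
Factoring: (s + 6)(s + 5) = 0.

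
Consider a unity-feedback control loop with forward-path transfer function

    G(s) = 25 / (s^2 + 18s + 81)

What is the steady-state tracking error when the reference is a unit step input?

G(s) has no poles at the origin.
This is a Type 0 system. Kp = lim_{s→0} G(s) = 25/81.
e_ss = 1/(1 + Kp) = 1/(1 + 25/81) = 81/106 ≈ 0.7642.

e_ss = 0.7642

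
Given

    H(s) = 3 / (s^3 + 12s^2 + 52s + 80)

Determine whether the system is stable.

stable

The denominator s^3 + 12s^2 + 52s + 80 factors as (s^2 + 8s + 20)(s + 4), giving poles at s = -4 ± 2j, -4.
Since all poles lie strictly in the left half-plane, the system is stable.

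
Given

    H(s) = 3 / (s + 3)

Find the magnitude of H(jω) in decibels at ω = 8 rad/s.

|H(j8)|_dB ≈ -9.09 dB

Substitute s = j8: numerator = 3, denominator = 3 + j8.
|H(j8)| = |3| / |3 + j8| = 3 / 8.5440 ≈ 0.3511.
In decibels: 20·log₁₀(0.3511) ≈ -9.09 dB.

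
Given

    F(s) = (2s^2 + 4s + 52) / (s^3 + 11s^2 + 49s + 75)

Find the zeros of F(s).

Set the numerator to zero: 2s^2 + 4s + 52 = 0, i.e. 2·(s^2 + 2s + 26) = 0.
Factoring: (s^2 + 2s + 26) = 0.

s = -1 + 5j, -1 - 5j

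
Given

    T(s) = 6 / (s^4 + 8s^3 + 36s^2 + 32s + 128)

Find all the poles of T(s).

s = 2j, -2j, -4 + 4j, -4 - 4j

The poles are the roots of the denominator s^4 + 8s^3 + 36s^2 + 32s + 128 = 0.
No real roots exist; factor into two real quadratics: (s^2 + 4)(s^2 + 8s + 32) = 0.
Each quadratic gives a conjugate pair via the quadratic formula.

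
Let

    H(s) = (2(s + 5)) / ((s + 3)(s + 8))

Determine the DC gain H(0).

H(0) = 5/12 ≈ 0.4167

At s = 0 each factor (s + a) contributes a and each (s^2 + bs + c) contributes c.
H(0) = 2·(5) / ((3) · (8)) = 10/24 = 5/12.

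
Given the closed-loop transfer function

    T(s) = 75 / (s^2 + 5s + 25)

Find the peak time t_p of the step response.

Comparing s^2 + 5s + 25 to s^2 + 2ζωₙs + ωₙ²: ωₙ = 5 rad/s and ζ = 5/(2·5) = 0.5.
ζωₙ = 5/2 = 2.5, so ω_d = ωₙ√(1−ζ²) = √(ωₙ² − (ζωₙ)²) = √(25 − 2.5²) = √18.75 ≈ 4.330 rad/s.
t_p = π/ω_d = π/4.330 ≈ 0.7255 s.

t_p ≈ 0.7255 s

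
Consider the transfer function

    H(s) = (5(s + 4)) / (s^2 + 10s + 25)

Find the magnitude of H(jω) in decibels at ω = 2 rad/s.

|H(j2)|_dB ≈ -2.26 dB

Substitute s = j2: numerator = 20 + j10, denominator = 21 + j20.
|H(j2)| = |20 + j10| / |21 + j20| = 22.361 / 29 ≈ 0.7711.
In decibels: 20·log₁₀(0.7711) ≈ -2.26 dB.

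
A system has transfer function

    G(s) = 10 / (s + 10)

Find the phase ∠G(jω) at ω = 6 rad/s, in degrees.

At s = j6: numerator = 10, denominator = 10 + j6.
∠G = ∠num − ∠den = 0° − (30.964°) = -30.96°.

∠G(j6) ≈ -30.96°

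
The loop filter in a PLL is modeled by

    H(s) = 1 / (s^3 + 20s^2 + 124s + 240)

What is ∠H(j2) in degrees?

At s = j2: numerator = 1, denominator = 160 + j240.
∠H = ∠num − ∠den = 0° − (56.310°) = -56.31°.

∠H(j2) ≈ -56.31°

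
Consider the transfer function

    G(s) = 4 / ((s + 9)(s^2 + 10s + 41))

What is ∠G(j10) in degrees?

∠G(j10) ≈ -168.6°

At s = j10: numerator = 4, denominator = -1531 + j310.
∠G = ∠num − ∠den = 0° − (168.55°) = -168.6°.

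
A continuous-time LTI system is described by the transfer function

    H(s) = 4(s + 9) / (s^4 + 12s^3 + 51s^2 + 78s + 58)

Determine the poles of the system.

s = -1 + j, -1 - j, -5 + 2j, -5 - 2j

The poles are the roots of the denominator s^4 + 12s^3 + 51s^2 + 78s + 58 = 0.
No real roots exist; factor into two real quadratics: (s^2 + 2s + 2)(s^2 + 10s + 29) = 0.
Each quadratic gives a conjugate pair via the quadratic formula.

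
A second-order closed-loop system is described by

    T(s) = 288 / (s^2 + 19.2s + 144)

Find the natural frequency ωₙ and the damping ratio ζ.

Compare the denominator to the standard form s^2 + 2ζωₙs + ωₙ².
ωₙ² = 144, so ωₙ = 12 rad/s.
2ζωₙ = 19.2, so ζ = 19.2/(2·12) = 0.8.
With ζ = 0.8 the response is underdamped.

ωₙ = 12 rad/s, ζ = 0.8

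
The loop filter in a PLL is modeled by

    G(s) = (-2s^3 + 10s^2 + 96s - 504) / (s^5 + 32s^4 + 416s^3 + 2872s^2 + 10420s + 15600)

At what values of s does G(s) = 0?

s = 6, -7, 6

Set the numerator to zero: -2s^3 + 10s^2 + 96s - 504 = 0, i.e. -2·(s^3 - 5s^2 - 48s + 252) = 0.
Factoring: (s - 6)^2(s + 7) = 0.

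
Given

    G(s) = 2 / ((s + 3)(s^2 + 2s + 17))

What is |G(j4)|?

Substitute s = j4: numerator = 2, denominator = -29 + j28.
|G(j4)| = |2| / |-29 + j28| = 2 / 40.311 ≈ 0.04961.

|G(j4)| ≈ 0.04961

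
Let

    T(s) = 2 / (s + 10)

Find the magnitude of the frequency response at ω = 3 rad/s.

Substitute s = j3: numerator = 2, denominator = 10 + j3.
|T(j3)| = |2| / |10 + j3| = 2 / 10.440 ≈ 0.1916.

|T(j3)| ≈ 0.1916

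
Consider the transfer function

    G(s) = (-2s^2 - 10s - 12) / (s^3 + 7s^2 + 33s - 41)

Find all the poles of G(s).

s = -4 + 5j, -4 - 5j, 1

The poles are the roots of the denominator s^3 + 7s^2 + 33s - 41 = 0.
Trying s = 1: the polynomial evaluates to 0, so (s - 1) is a factor.
Dividing out leaves s^2 + 8s + 41 = 0.
The quadratic formula then gives s = -4 ± 5j.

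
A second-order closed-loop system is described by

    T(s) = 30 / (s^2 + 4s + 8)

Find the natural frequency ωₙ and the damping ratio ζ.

Compare the denominator to the standard form s^2 + 2ζωₙs + ωₙ².
ωₙ² = 8, so ωₙ = √8 ≈ 2.828 rad/s.
2ζωₙ = 4, so ζ = 4/(2·√8) ≈ 0.7071.

ωₙ ≈ 2.828 rad/s, ζ ≈ 0.7071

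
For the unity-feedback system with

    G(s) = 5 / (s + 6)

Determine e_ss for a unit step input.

G(s) has no poles at the origin.
This is a Type 0 system. Kp = lim_{s→0} G(s) = 5/6.
e_ss = 1/(1 + Kp) = 1/(1 + 5/6) = 6/11 ≈ 0.5455.

e_ss = 0.5455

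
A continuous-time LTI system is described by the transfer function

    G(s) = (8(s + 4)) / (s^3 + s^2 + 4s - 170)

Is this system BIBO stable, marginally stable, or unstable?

The denominator s^3 + s^2 + 4s - 170 factors as (s - 5)(s^2 + 6s + 34), giving poles at s = 5, -3 + 5j, -3 - 5j.
Since the pole(s) at s = 5 lie in the right half-plane, the system is unstable.

unstable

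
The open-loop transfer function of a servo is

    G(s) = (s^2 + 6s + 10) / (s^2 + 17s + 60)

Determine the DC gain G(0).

Set s = 0: G(0) = (10) / (60) = 1/6.

G(0) = 1/6 ≈ 0.1667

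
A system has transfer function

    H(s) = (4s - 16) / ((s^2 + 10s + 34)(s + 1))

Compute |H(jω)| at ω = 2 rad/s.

Substitute s = j2: numerator = -16 + j8, denominator = -10 + j80.
|H(j2)| = |-16 + j8| / |-10 + j80| = 17.889 / 80.623 ≈ 0.2219.

|H(j2)| ≈ 0.2219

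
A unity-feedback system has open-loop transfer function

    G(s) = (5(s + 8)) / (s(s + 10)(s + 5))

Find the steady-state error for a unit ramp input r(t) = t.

G(s) has one pole at the origin.
This is a Type 1 system. Kv = lim_{s→0} s·G(s) = 40/50 = 4/5.
e_ss = 1/Kv = 1/(4/5) = 5/4 ≈ 1.250.

e_ss = 1.250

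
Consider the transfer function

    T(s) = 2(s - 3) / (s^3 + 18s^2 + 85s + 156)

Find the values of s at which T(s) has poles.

The poles are the roots of the denominator s^3 + 18s^2 + 85s + 156 = 0.
Trying s = -12: the polynomial evaluates to 0, so (s + 12) is a factor.
Dividing out leaves s^2 + 6s + 13 = 0.
The quadratic formula then gives s = -3 ± 2j.

s = -3 + 2j, -3 - 2j, -12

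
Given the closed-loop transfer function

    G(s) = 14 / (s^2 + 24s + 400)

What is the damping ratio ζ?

ζ = 0.6

Compare the denominator to the standard form s^2 + 2ζωₙs + ωₙ².
ωₙ² = 400, so ωₙ = 20 rad/s.
2ζωₙ = 24, so ζ = 24/(2·20) = 0.6.
With ζ = 0.6 the response is underdamped.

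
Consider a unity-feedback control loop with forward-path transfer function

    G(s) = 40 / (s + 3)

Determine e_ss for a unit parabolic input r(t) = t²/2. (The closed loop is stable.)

e_ss = ∞

G(s) has no poles at the origin.
This is a Type 0 system; Ka = lim_{s→0} s^2·G(s) = 0, so the steady-state error for a parabola input is infinite.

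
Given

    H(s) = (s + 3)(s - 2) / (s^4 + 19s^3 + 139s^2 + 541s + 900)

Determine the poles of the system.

s = -3 + 4j, -3 - 4j, -4, -9

The poles are the roots of the denominator s^4 + 19s^3 + 139s^2 + 541s + 900 = 0.
Trying s = -4: the polynomial evaluates to 0, so (s + 4) is a factor.
Dividing out leaves s^3 + 15s^2 + 79s + 225 = 0.
This factors further as (s^2 + 6s + 25)(s + 9) = 0.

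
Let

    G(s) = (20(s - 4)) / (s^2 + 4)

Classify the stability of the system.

The denominator s^2 + 4 factors as (s^2 + 4), giving poles at s = 2j, -2j.
Since the simple pole(s) at s = 2j, -2j lie on the jω-axis with none in the right half-plane, the system is marginally stable.

marginally stable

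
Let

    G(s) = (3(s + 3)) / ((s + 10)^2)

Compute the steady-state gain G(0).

At s = 0 each factor (s + a) contributes a and each (s^2 + bs + c) contributes c.
G(0) = 3·(3) / ((10) · (10)) = 9/100 = 9/100.

G(0) = 9/100 ≈ 0.09000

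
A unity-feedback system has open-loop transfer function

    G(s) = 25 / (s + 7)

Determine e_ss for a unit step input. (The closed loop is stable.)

e_ss = 0.2188

G(s) has no poles at the origin.
This is a Type 0 system. Kp = lim_{s→0} G(s) = 25/7.
e_ss = 1/(1 + Kp) = 1/(1 + 25/7) = 7/32 ≈ 0.2188.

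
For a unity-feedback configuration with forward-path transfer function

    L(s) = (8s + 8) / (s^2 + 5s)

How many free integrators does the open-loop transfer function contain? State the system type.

Factor s from the denominator: s^2 + 5s = s·(s + 5).
There is 1 pole at the origin, so the system is Type 1.

Type 1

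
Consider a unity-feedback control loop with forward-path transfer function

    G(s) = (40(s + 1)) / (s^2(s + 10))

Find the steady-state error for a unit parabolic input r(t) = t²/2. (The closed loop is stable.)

G(s) has 2 poles at the origin.
This is a Type 2 system. Ka = lim_{s→0} s^2·G(s) = 40/10 = 4.
e_ss = 1/Ka = 1/(4) = 1/4 ≈ 0.2500.

e_ss = 0.2500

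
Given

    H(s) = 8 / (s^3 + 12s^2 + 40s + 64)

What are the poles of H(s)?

The poles are the roots of the denominator s^3 + 12s^2 + 40s + 64 = 0.
Trying s = -8: the polynomial evaluates to 0, so (s + 8) is a factor.
Dividing out leaves s^2 + 4s + 8 = 0.
The quadratic formula then gives s = -2 ± 2j.

s = -8, -2 ± 2j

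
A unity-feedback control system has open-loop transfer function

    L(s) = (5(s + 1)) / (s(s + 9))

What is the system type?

The denominator has 1 factor of s at the origin (free integrator), so this is a Type 1 system.

Type 1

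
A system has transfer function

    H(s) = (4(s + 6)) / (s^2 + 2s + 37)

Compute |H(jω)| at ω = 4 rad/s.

Substitute s = j4: numerator = 24 + j16, denominator = 21 + j8.
|H(j4)| = |24 + j16| / |21 + j8| = 28.844 / 22.472 ≈ 1.284.

|H(j4)| ≈ 1.284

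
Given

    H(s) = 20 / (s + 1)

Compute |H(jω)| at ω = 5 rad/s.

Substitute s = j5: numerator = 20, denominator = 1 + j5.
|H(j5)| = |20| / |1 + j5| = 20 / 5.0990 ≈ 3.922.

|H(j5)| ≈ 3.922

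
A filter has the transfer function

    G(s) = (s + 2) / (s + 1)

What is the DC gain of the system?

Set s = 0: G(0) = (2) / (1) = 2.

G(0) = 2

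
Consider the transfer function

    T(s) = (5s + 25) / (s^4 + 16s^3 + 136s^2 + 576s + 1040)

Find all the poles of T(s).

s = -4 + 6j, -4 - 6j, -4 + 2j, -4 - 2j

The poles are the roots of the denominator s^4 + 16s^3 + 136s^2 + 576s + 1040 = 0.
No real roots exist; factor into two real quadratics: (s^2 + 8s + 52)(s^2 + 8s + 20) = 0.
Each quadratic gives a conjugate pair via the quadratic formula.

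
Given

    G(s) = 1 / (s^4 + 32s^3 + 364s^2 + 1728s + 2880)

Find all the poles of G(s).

s = -4, -12, -6, -10

The poles are the roots of the denominator s^4 + 32s^3 + 364s^2 + 1728s + 2880 = 0.
Trying s = -4: the polynomial evaluates to 0, so (s + 4) is a factor.
Dividing out leaves s^3 + 28s^2 + 252s + 720 = 0.
This factors further as (s + 12)(s + 6)(s + 10) = 0.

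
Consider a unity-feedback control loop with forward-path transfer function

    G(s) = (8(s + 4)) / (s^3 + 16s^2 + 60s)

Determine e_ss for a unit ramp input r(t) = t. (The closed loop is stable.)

G(s) has one pole at the origin.
This is a Type 1 system. Kv = lim_{s→0} s·G(s) = 32/60 = 8/15.
e_ss = 1/Kv = 1/(8/15) = 15/8 ≈ 1.875.

e_ss = 1.875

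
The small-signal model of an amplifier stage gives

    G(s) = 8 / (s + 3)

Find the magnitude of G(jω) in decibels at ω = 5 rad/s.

|G(j5)|_dB ≈ 2.75 dB

Substitute s = j5: numerator = 8, denominator = 3 + j5.
|G(j5)| = |8| / |3 + j5| = 8 / 5.8310 ≈ 1.372.
In decibels: 20·log₁₀(1.372) ≈ 2.75 dB.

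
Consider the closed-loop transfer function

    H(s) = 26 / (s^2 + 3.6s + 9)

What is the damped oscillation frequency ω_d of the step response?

ω_d = 2.400 rad/s

Comparing s^2 + 3.6s + 9 to s^2 + 2ζωₙs + ωₙ²: ωₙ = 3 rad/s and ζ = 3.6/(2·3) = 0.6.
ζωₙ = 3.6/2 = 1.8, so ω_d = ωₙ√(1−ζ²) = √(ωₙ² − (ζωₙ)²) = √(9 − 1.8²) = √5.76 = 2.400 rad/s.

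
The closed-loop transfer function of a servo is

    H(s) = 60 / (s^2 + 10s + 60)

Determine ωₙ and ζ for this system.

Compare the denominator to the standard form s^2 + 2ζωₙs + ωₙ².
ωₙ² = 60, so ωₙ = √60 ≈ 7.746 rad/s.
2ζωₙ = 10, so ζ = 10/(2·√60) ≈ 0.6455.
With ζ = 0.6455 the response is underdamped.

ωₙ ≈ 7.746 rad/s, ζ ≈ 0.6455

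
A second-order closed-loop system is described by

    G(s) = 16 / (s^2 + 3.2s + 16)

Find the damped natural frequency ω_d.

ω_d ≈ 3.666 rad/s

Comparing s^2 + 3.2s + 16 to s^2 + 2ζωₙs + ωₙ²: ωₙ = 4 rad/s and ζ = 3.2/(2·4) = 0.4.
ζωₙ = 3.2/2 = 1.6, so ω_d = ωₙ√(1−ζ²) = √(ωₙ² − (ζωₙ)²) = √(16 − 1.6²) = √13.44 ≈ 3.666 rad/s.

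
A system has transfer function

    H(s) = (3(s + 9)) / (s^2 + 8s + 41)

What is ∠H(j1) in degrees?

∠H(j1) ≈ -4.970°

At s = j1: numerator = 27 + j3, denominator = 40 + j8.
∠H = ∠num − ∠den = 6.3402° − (11.310°) = -4.970°.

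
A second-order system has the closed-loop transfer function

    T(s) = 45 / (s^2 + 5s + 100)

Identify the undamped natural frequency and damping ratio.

Compare the denominator to the standard form s^2 + 2ζωₙs + ωₙ².
ωₙ² = 100, so ωₙ = 10 rad/s.
2ζωₙ = 5, so ζ = 5/(2·10) = 0.25.

ωₙ = 10 rad/s, ζ = 0.25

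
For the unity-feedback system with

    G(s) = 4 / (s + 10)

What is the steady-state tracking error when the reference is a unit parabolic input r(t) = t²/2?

e_ss = ∞

G(s) has no poles at the origin.
This is a Type 0 system; Ka = lim_{s→0} s^2·G(s) = 0, so the steady-state error for a parabola input is infinite.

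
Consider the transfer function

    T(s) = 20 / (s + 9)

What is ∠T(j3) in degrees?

∠T(j3) ≈ -18.43°

At s = j3: numerator = 20, denominator = 9 + j3.
∠T = ∠num − ∠den = 0° − (18.435°) = -18.43°.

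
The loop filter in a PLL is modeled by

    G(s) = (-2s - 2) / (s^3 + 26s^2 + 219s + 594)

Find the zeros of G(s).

s = -1

Set the numerator to zero: -2s - 2 = 0, i.e. -2·(s + 1) = 0.
So s = -1.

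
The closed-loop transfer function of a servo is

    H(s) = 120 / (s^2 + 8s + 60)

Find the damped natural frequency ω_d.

ω_d ≈ 6.633 rad/s

Comparing s^2 + 8s + 60 to s^2 + 2ζωₙs + ωₙ²: ωₙ = √60 ≈ 7.746 rad/s and ζ = 8/(2·√60) ≈ 0.5164.
ζωₙ = 8/2 = 4, so ω_d = ωₙ√(1−ζ²) = √(ωₙ² − (ζωₙ)²) = √(60 − 4²) = √44 ≈ 6.633 rad/s.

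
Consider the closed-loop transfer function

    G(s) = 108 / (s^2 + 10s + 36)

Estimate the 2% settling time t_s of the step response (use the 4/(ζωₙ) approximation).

Comparing s^2 + 10s + 36 to s^2 + 2ζωₙs + ωₙ²: ωₙ = 6 rad/s and ζ = 10/(2·6) ≈ 0.8333.
ζωₙ = 10/2 = 5, so t_s ≈ 4/(ζωₙ) = 4/5 = 0.8000 s.

t_s ≈ 0.8000 s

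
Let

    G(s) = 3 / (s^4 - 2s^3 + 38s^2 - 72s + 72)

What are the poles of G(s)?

The poles are the roots of the denominator s^4 - 2s^3 + 38s^2 - 72s + 72 = 0.
No real roots exist; factor into two real quadratics: (s^2 - 2s + 2)(s^2 + 36) = 0.
Each quadratic gives a conjugate pair via the quadratic formula.

s = 1 + j, 1 - j, 6j, -6j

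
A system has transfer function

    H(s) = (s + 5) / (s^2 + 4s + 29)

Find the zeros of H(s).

Set the numerator to zero: s + 5 = 0.
So s = -5.

s = -5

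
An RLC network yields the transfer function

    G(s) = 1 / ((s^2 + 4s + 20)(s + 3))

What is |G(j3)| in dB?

|G(j3)|_dB ≈ -36.8 dB

Substitute s = j3: numerator = 1, denominator = -3 + j69.
|G(j3)| = |1| / |-3 + j69| = 1 / 69.065 ≈ 0.01448.
In decibels: 20·log₁₀(0.01448) ≈ -36.8 dB.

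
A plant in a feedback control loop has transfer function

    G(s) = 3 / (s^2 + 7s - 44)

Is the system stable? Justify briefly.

The denominator s^2 + 7s - 44 factors as (s - 4)(s + 11), giving poles at s = 4, -11.
Since the pole(s) at s = 4 lie in the right half-plane, the system is unstable.

unstable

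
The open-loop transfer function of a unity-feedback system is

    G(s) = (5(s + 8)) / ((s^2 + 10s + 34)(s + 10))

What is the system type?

The denominator has no factor of s at the origin — no free integrator — so this is a Type 0 system.

Type 0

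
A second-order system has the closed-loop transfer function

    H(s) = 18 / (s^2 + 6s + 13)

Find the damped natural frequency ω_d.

Comparing s^2 + 6s + 13 to s^2 + 2ζωₙs + ωₙ²: ωₙ = √13 ≈ 3.606 rad/s and ζ = 6/(2·√13) ≈ 0.8321.
ζωₙ = 6/2 = 3, so ω_d = ωₙ√(1−ζ²) = √(ωₙ² − (ζωₙ)²) = √(13 − 3²) = √4 = 2 rad/s.

ω_d = 2 rad/s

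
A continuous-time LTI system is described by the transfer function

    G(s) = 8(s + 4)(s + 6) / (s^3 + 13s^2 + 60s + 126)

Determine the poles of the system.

The poles are the roots of the denominator s^3 + 13s^2 + 60s + 126 = 0.
Trying s = -7: the polynomial evaluates to 0, so (s + 7) is a factor.
Dividing out leaves s^2 + 6s + 18 = 0.
The quadratic formula then gives s = -3 ± 3j.

s = -3 ± 3j, -7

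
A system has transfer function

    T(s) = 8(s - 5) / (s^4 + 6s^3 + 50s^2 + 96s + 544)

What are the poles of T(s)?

s = ±4j, -3 ± 5j

The poles are the roots of the denominator s^4 + 6s^3 + 50s^2 + 96s + 544 = 0.
No real roots exist; factor into two real quadratics: (s^2 + 16)(s^2 + 6s + 34) = 0.
Each quadratic gives a conjugate pair via the quadratic formula.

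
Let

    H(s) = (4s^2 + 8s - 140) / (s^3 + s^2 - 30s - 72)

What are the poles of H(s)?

The poles are the roots of the denominator s^3 + s^2 - 30s - 72 = 0.
Trying s = -3: the polynomial evaluates to 0, so (s + 3) is a factor.
Dividing out leaves s^2 - 2s - 24 = 0.
Factoring the quadratic: (s + 4)(s - 6) = 0.

s = -3, -4, 6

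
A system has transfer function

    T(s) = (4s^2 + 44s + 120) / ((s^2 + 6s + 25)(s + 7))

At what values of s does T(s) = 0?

s = -5, -6

Set the numerator to zero: 4s^2 + 44s + 120 = 0, i.e. 4·(s^2 + 11s + 30) = 0.
Factoring: (s + 5)(s + 6) = 0.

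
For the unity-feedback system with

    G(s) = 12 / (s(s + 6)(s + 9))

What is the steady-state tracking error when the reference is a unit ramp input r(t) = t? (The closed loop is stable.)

G(s) has one pole at the origin.
This is a Type 1 system. Kv = lim_{s→0} s·G(s) = 12/54 = 2/9.
e_ss = 1/Kv = 1/(2/9) = 9/2 ≈ 4.500.

e_ss = 4.500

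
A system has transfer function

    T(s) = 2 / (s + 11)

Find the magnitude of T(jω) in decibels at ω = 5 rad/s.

|T(j5)|_dB ≈ -15.6 dB

Substitute s = j5: numerator = 2, denominator = 11 + j5.
|T(j5)| = |2| / |11 + j5| = 2 / 12.083 ≈ 0.1655.
In decibels: 20·log₁₀(0.1655) ≈ -15.6 dB.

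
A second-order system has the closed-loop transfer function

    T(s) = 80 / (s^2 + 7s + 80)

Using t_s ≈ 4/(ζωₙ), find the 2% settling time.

Comparing s^2 + 7s + 80 to s^2 + 2ζωₙs + ωₙ²: ωₙ = √80 ≈ 8.944 rad/s and ζ = 7/(2·√80) ≈ 0.3913.
ζωₙ = 7/2 = 3.5, so t_s ≈ 4/(ζωₙ) = 4/3.5 ≈ 1.143 s.

t_s ≈ 1.143 s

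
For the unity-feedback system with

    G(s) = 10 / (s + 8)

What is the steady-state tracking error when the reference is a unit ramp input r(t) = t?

G(s) has no poles at the origin.
This is a Type 0 system; Kv = lim_{s→0} s·G(s) = 0, so the steady-state error for a ramp input is infinite.

e_ss = ∞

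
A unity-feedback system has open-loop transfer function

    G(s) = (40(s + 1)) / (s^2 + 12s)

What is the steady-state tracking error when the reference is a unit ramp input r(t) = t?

G(s) has one pole at the origin.
This is a Type 1 system. Kv = lim_{s→0} s·G(s) = 40/12 = 10/3.
e_ss = 1/Kv = 1/(10/3) = 3/10 ≈ 0.3000.

e_ss = 0.3000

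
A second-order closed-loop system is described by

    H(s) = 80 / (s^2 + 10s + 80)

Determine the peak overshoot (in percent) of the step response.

Comparing s^2 + 10s + 80 to s^2 + 2ζωₙs + ωₙ²: ωₙ = √80 ≈ 8.944 rad/s and ζ = 10/(2·√80) ≈ 0.5590.
%OS = 100·exp(−πζ/√(1−ζ²)) = 100·exp(−π·0.5590/√(1−0.5590²)) ≈ 12.0%.

%OS ≈ 12.0%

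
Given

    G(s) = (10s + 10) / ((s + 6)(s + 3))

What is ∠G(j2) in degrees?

At s = j2: numerator = 10 + j20, denominator = 14 + j18.
∠G = ∠num − ∠den = 63.435° − (52.125°) = 11.31°.

∠G(j2) ≈ 11.31°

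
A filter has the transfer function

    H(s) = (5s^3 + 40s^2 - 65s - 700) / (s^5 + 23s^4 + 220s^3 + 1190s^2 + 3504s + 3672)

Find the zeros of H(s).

Set the numerator to zero: 5s^3 + 40s^2 - 65s - 700 = 0, i.e. 5·(s^3 + 8s^2 - 13s - 140) = 0.
Factoring: (s + 7)(s + 5)(s - 4) = 0.

s = -7, -5, 4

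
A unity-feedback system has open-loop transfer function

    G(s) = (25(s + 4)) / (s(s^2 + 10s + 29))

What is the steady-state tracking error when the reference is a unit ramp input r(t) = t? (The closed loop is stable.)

e_ss = 0.2900

G(s) has one pole at the origin.
This is a Type 1 system. Kv = lim_{s→0} s·G(s) = 100/29.
e_ss = 1/Kv = 1/(100/29) = 29/100 ≈ 0.2900.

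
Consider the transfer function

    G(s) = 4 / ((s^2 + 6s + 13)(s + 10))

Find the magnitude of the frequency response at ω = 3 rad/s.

Substitute s = j3: numerator = 4, denominator = -14 + j192.
|G(j3)| = |4| / |-14 + j192| = 4 / 192.51 ≈ 0.02078.

|G(j3)| ≈ 0.02078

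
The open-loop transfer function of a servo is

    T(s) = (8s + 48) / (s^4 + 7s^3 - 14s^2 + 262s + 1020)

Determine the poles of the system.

s = 3 + 5j, 3 - 5j, -3, -10

The poles are the roots of the denominator s^4 + 7s^3 - 14s^2 + 262s + 1020 = 0.
Trying s = -3: the polynomial evaluates to 0, so (s + 3) is a factor.
Dividing out leaves s^3 + 4s^2 - 26s + 340 = 0.
This factors further as (s^2 - 6s + 34)(s + 10) = 0.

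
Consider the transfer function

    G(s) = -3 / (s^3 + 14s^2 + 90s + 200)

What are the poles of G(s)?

The poles are the roots of the denominator s^3 + 14s^2 + 90s + 200 = 0.
Trying s = -4: the polynomial evaluates to 0, so (s + 4) is a factor.
Dividing out leaves s^2 + 10s + 50 = 0.
The quadratic formula then gives s = -5 ± 5j.

s = -5 + 5j, -5 - 5j, -4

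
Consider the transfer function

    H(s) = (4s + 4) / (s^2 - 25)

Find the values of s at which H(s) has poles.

The poles are the roots of the denominator s^2 - 25 = 0.
Factoring: (s - 5)(s + 5) = 0, so s = 5 and s = -5.

s = 5, -5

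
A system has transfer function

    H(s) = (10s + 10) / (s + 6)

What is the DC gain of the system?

Set s = 0: H(0) = (10) / (6) = 5/3.

H(0) = 5/3 ≈ 1.667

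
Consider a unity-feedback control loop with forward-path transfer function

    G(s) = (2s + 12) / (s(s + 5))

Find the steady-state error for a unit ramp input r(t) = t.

G(s) has one pole at the origin.
This is a Type 1 system. Kv = lim_{s→0} s·G(s) = 12/5.
e_ss = 1/Kv = 1/(12/5) = 5/12 ≈ 0.4167.

e_ss = 0.4167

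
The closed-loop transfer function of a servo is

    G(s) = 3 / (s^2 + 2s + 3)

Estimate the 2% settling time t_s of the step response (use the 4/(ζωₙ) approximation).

Comparing s^2 + 2s + 3 to s^2 + 2ζωₙs + ωₙ²: ωₙ = √3 ≈ 1.732 rad/s and ζ = 2/(2·√3) ≈ 0.5774.
ζωₙ = 2/2 = 1, so t_s ≈ 4/(ζωₙ) = 4/1 = 4 s.

t_s ≈ 4 s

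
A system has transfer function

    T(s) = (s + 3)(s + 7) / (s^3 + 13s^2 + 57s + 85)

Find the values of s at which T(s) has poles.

The poles are the roots of the denominator s^3 + 13s^2 + 57s + 85 = 0.
Trying s = -5: the polynomial evaluates to 0, so (s + 5) is a factor.
Dividing out leaves s^2 + 8s + 17 = 0.
The quadratic formula then gives s = -4 ± 1j.

s = -4 ± j, -5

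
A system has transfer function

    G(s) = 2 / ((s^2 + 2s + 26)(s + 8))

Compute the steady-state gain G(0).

At s = 0 each factor (s + a) contributes a and each (s^2 + bs + c) contributes c.
G(0) = 2·1 / ((26) · (8)) = 2/208 = 1/104.

G(0) = 1/104 ≈ 0.009615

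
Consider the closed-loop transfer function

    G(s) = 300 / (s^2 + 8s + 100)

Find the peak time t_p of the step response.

Comparing s^2 + 8s + 100 to s^2 + 2ζωₙs + ωₙ²: ωₙ = 10 rad/s and ζ = 8/(2·10) = 0.4.
ζωₙ = 8/2 = 4, so ω_d = ωₙ√(1−ζ²) = √(ωₙ² − (ζωₙ)²) = √(100 − 4²) = √84 ≈ 9.165 rad/s.
t_p = π/ω_d = π/9.165 ≈ 0.3428 s.

t_p ≈ 0.3428 s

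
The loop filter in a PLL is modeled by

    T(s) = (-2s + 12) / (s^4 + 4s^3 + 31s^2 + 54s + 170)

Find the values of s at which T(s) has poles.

The poles are the roots of the denominator s^4 + 4s^3 + 31s^2 + 54s + 170 = 0.
No real roots exist; factor into two real quadratics: (s^2 + 2s + 10)(s^2 + 2s + 17) = 0.
Each quadratic gives a conjugate pair via the quadratic formula.

s = -1 ± 3j, -1 ± 4j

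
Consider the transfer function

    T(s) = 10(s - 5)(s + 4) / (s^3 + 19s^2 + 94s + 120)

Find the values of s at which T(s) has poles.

s = -12, -2, -5

The poles are the roots of the denominator s^3 + 19s^2 + 94s + 120 = 0.
Trying s = -12: the polynomial evaluates to 0, so (s + 12) is a factor.
Dividing out leaves s^2 + 7s + 10 = 0.
Factoring the quadratic: (s + 2)(s + 5) = 0.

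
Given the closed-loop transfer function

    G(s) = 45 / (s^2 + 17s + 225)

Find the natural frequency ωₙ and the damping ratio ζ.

Compare the denominator to the standard form s^2 + 2ζωₙs + ωₙ².
ωₙ² = 225, so ωₙ = 15 rad/s.
2ζωₙ = 17, so ζ = 17/(2·15) ≈ 0.5667.
With ζ = 0.5667 the response is underdamped.

ωₙ = 15 rad/s, ζ ≈ 0.5667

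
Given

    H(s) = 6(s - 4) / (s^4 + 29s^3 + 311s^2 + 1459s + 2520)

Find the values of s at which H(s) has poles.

The poles are the roots of the denominator s^4 + 29s^3 + 311s^2 + 1459s + 2520 = 0.
Trying s = -7: the polynomial evaluates to 0, so (s + 7) is a factor.
Dividing out leaves s^3 + 22s^2 + 157s + 360 = 0.
This factors further as (s + 5)(s + 8)(s + 9) = 0.

s = -7, -5, -8, -9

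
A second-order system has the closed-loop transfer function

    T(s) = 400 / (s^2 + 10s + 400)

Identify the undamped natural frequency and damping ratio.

Compare the denominator to the standard form s^2 + 2ζωₙs + ωₙ².
ωₙ² = 400, so ωₙ = 20 rad/s.
2ζωₙ = 10, so ζ = 10/(2·20) = 0.25.
With ζ = 0.25 the response is underdamped.

ωₙ = 20 rad/s, ζ = 0.25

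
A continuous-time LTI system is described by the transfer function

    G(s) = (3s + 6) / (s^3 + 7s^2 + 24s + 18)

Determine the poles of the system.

The poles are the roots of the denominator s^3 + 7s^2 + 24s + 18 = 0.
Trying s = -1: the polynomial evaluates to 0, so (s + 1) is a factor.
Dividing out leaves s^2 + 6s + 18 = 0.
The quadratic formula then gives s = -3 ± 3j.

s = -3 ± 3j, -1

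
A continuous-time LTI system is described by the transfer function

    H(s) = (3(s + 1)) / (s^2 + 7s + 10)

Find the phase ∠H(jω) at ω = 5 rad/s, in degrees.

∠H(j5) ≈ -34.51°

At s = j5: numerator = 3 + j15, denominator = -15 + j35.
∠H = ∠num − ∠den = 78.690° − (113.20°) = -34.51°.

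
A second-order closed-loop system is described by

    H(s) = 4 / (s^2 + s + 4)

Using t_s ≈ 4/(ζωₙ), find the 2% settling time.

t_s ≈ 8 s

Comparing s^2 + s + 4 to s^2 + 2ζωₙs + ωₙ²: ωₙ = 2 rad/s and ζ = 1/(2·2) = 0.25.
ζωₙ = 1/2 = 0.5, so t_s ≈ 4/(ζωₙ) = 4/0.5 = 8 s.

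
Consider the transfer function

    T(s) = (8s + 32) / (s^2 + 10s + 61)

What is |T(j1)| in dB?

Substitute s = j1: numerator = 32 + j8, denominator = 60 + j10.
|T(j1)| = |32 + j8| / |60 + j10| = 32.985 / 60.828 ≈ 0.5423.
In decibels: 20·log₁₀(0.5423) ≈ -5.32 dB.

|T(j1)|_dB ≈ -5.32 dB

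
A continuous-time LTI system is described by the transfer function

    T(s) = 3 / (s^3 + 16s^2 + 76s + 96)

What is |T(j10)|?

|T(j10)| ≈ 0.001970

Substitute s = j10: numerator = 3, denominator = -1504 - j240.
|T(j10)| = |3| / |-1504 - j240| = 3 / 1523.0 ≈ 0.001970.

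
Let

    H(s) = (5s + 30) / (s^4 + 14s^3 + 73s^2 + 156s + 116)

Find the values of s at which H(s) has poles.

s = -5 + 2j, -5 - 2j, -2, -2

The poles are the roots of the denominator s^4 + 14s^3 + 73s^2 + 156s + 116 = 0.
Trying s = -2: the polynomial evaluates to 0, so (s + 2) is a factor.
Dividing out leaves s^3 + 12s^2 + 49s + 58 = 0.
This factors further as (s^2 + 10s + 29)(s + 2) = 0.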